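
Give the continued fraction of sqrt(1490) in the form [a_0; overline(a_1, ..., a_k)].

[38; overline(1, 1, 1, 1, 76)]

Write x_i = (sqrt(1490) + m_i)/d_i with (m_0, d_0) = (0, 1). a_0 = floor(sqrt(1490)) = 38, since 38^2 = 1444 <= 1490 < 1521 = 39^2.
Iterate m_{i+1} = d_i*a_i - m_i, d_{i+1} = (1490 - m_{i+1}^2)/d_i, a_{i+1} = floor((a_0 + m_{i+1})/d_{i+1}):
  m_1 = 1*38 - 0 = 38, d_1 = (1490 - 38^2)/1 = 46/1 = 46, a_1 = floor((38 + 38)/46) = 1.
  m_2 = 46*1 - 38 = 8, d_2 = (1490 - 8^2)/46 = 1426/46 = 31, a_2 = floor((38 + 8)/31) = 1.
  m_3 = 31*1 - 8 = 23, d_3 = (1490 - 23^2)/31 = 961/31 = 31, a_3 = floor((38 + 23)/31) = 1.
  m_4 = 31*1 - 23 = 8, d_4 = (1490 - 8^2)/31 = 1426/31 = 46, a_4 = floor((38 + 8)/46) = 1.
  m_5 = 46*1 - 8 = 38, d_5 = (1490 - 38^2)/46 = 46/46 = 1, a_5 = floor((38 + 38)/1) = 76.
  m_6 = 1*76 - 38 = 38, d_6 = (1490 - 38^2)/1 = 46/1 = 46: (m_6, d_6) = (m_1, d_1) = (38, 46), so from here the quotients repeat a_1, ..., a_5; the period length is 5.
Hence the expansion of sqrt(1490) is a_0 = 38 followed by the repeating block 1, 1, 1, 1, 76 (period 5).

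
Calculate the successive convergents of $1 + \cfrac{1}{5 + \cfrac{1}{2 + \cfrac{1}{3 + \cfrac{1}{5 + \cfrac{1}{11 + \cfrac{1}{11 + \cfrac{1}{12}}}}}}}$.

Using the convergent recurrence p_i = a_i*p_{i-1} + p_{i-2}, q_i = a_i*q_{i-1} + q_{i-2} with p_{-2}=0, p_{-1}=1, q_{-2}=1, q_{-1}=0:
  i=0: a_0=1, p_0 = 1*1 + 0 = 1, q_0 = 1*0 + 1 = 1.
  i=1: a_1=5, p_1 = 5*1 + 1 = 6, q_1 = 5*1 + 0 = 5.
  i=2: a_2=2, p_2 = 2*6 + 1 = 13, q_2 = 2*5 + 1 = 11.
  i=3: a_3=3, p_3 = 3*13 + 6 = 45, q_3 = 3*11 + 5 = 38.
  i=4: a_4=5, p_4 = 5*45 + 13 = 238, q_4 = 5*38 + 11 = 201.
  i=5: a_5=11, p_5 = 11*238 + 45 = 2663, q_5 = 11*201 + 38 = 2249.
  i=6: a_6=11, p_6 = 11*2663 + 238 = 29531, q_6 = 11*2249 + 201 = 24940.
  i=7: a_7=12, p_7 = 12*29531 + 2663 = 357035, q_7 = 12*24940 + 2249 = 301529.

1/1, 6/5, 13/11, 45/38, 238/201, 2663/2249, 29531/24940, 357035/301529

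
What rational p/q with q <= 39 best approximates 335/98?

Expand x = 335/98 as a continued fraction with the Euclidean algorithm:
  335 = 3*98 + 41, so a_0 = 3.
  98 = 2*41 + 16, so a_1 = 2.
  41 = 2*16 + 9, so a_2 = 2.
  16 = 1*9 + 7, so a_3 = 1.
  9 = 1*7 + 2, so a_4 = 1.
  7 = 3*2 + 1, so a_5 = 3.
  2 = 2*1 + 0, so a_6 = 2.
so x = [3; 2, 2, 1, 1, 3, 2].
Convergents (p_i = a_i*p_{i-1} + p_{i-2}, q_i = a_i*q_{i-1} + q_{i-2} with p_{-2}=0, p_{-1}=1, q_{-2}=1, q_{-1}=0), until the denominator exceeds 39:
  i=0: a_0=3, p_0 = 3*1 + 0 = 3, q_0 = 3*0 + 1 = 1.
  i=1: a_1=2, p_1 = 2*3 + 1 = 7, q_1 = 2*1 + 0 = 2.
  i=2: a_2=2, p_2 = 2*7 + 3 = 17, q_2 = 2*2 + 1 = 5.
  i=3: a_3=1, p_3 = 1*17 + 7 = 24, q_3 = 1*5 + 2 = 7.
  i=4: a_4=1, p_4 = 1*24 + 17 = 41, q_4 = 1*7 + 5 = 12.
  i=5: a_5=3, p_5 = 3*41 + 24 = 147, q_5 = 3*12 + 7 = 43.
q_5 = 43 > 39, so the last convergent with denominator <= 39 is p_4/q_4 = 41/12.
The closest fraction with denominator <= 39 is either p_4/q_4 or the intermediate fraction (k*p_4 + p_3)/(k*q_4 + q_3) with the largest k >= 1 whose denominator stays <= 39; these approach x as k grows, and every other convergent or intermediate fraction in range is farther away.
Largest k: floor((39 - q_3)/q_4) = floor((39 - 7)/12) = 2.
That gives (2*41 + 24)/(2*12 + 7) = 106/31.
Compare the errors: |x - 41/12| = |335*12 - 41*98|/(98*12) = 2/1176, and |x - 106/31| = |335*31 - 106*98|/(98*31) = 3/3038.
Cross-multiplying, 3*1176 = 3528 < 6076 = 2*3038, so 3/3038 is smaller: the intermediate fraction 106/31 is closer to x than 41/12.

106/31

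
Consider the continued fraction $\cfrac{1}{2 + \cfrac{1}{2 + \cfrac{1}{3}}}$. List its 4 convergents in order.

0/1, 1/2, 2/5, 7/17

Using the convergent recurrence p_i = a_i*p_{i-1} + p_{i-2}, q_i = a_i*q_{i-1} + q_{i-2} with p_{-2}=0, p_{-1}=1, q_{-2}=1, q_{-1}=0:
  i=0: a_0=0, p_0 = 0*1 + 0 = 0, q_0 = 0*0 + 1 = 1.
  i=1: a_1=2, p_1 = 2*0 + 1 = 1, q_1 = 2*1 + 0 = 2.
  i=2: a_2=2, p_2 = 2*1 + 0 = 2, q_2 = 2*2 + 1 = 5.
  i=3: a_3=3, p_3 = 3*2 + 1 = 7, q_3 = 3*5 + 2 = 17.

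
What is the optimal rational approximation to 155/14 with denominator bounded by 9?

Expand x = 155/14 as a continued fraction with the Euclidean algorithm:
  155 = 11*14 + 1, so a_0 = 11.
  14 = 14*1 + 0, so a_1 = 14.
so x = [11; 14].
Convergents (p_i = a_i*p_{i-1} + p_{i-2}, q_i = a_i*q_{i-1} + q_{i-2} with p_{-2}=0, p_{-1}=1, q_{-2}=1, q_{-1}=0), until the denominator exceeds 9:
  i=0: a_0=11, p_0 = 11*1 + 0 = 11, q_0 = 11*0 + 1 = 1.
  i=1: a_1=14, p_1 = 14*11 + 1 = 155, q_1 = 14*1 + 0 = 14.
q_1 = 14 > 9, so the last convergent with denominator <= 9 is p_0/q_0 = 11/1.
The closest fraction with denominator <= 9 is either p_0/q_0 or the intermediate fraction (k*p_0 + p_{-1})/(k*q_0 + q_{-1}) with the largest k >= 1 whose denominator stays <= 9; these approach x as k grows, and every other convergent or intermediate fraction in range is farther away.
Largest k: floor((9 - q_{-1})/q_0) = floor((9 - 0)/1) = 9 (using the seeds p_{-1} = 1, q_{-1} = 0).
That gives (9*11 + 1)/(9*1 + 0) = 100/9.
Compare the errors: |x - 11/1| = |155*1 - 11*14|/(14*1) = 1/14, and |x - 100/9| = |155*9 - 100*14|/(14*9) = 5/126.
Cross-multiplying, 5*14 = 70 < 126 = 1*126, so 5/126 is smaller: the intermediate fraction 100/9 is closer to x than 11/1.

100/9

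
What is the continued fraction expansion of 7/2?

[3; 2]

Run the Euclidean algorithm on 7 and 2; the successive quotients are the partial quotients a_0, a_1, ... (each step inverts the fractional part left over by the previous one):
  7 = 3*2 + 1, so a_0 = 3.
  2 = 2*1 + 0, so a_1 = 2.
The remainder reaches 0 after 2 divisions, so the expansion has 2 partial quotients, read off in order.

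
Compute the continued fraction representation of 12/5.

[2; 2, 2]

Run the Euclidean algorithm on 12 and 5; the successive quotients are the partial quotients a_0, a_1, ... (each step inverts the fractional part left over by the previous one):
  12 = 2*5 + 2, so a_0 = 2.
  5 = 2*2 + 1, so a_1 = 2.
  2 = 2*1 + 0, so a_2 = 2.
The remainder reaches 0 after 3 divisions, so the expansion has 3 partial quotients, read off in order.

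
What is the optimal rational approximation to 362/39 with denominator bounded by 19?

Expand x = 362/39 as a continued fraction with the Euclidean algorithm:
  362 = 9*39 + 11, so a_0 = 9.
  39 = 3*11 + 6, so a_1 = 3.
  11 = 1*6 + 5, so a_2 = 1.
  6 = 1*5 + 1, so a_3 = 1.
  5 = 5*1 + 0, so a_4 = 5.
so x = [9; 3, 1, 1, 5].
Convergents (p_i = a_i*p_{i-1} + p_{i-2}, q_i = a_i*q_{i-1} + q_{i-2} with p_{-2}=0, p_{-1}=1, q_{-2}=1, q_{-1}=0), until the denominator exceeds 19:
  i=0: a_0=9, p_0 = 9*1 + 0 = 9, q_0 = 9*0 + 1 = 1.
  i=1: a_1=3, p_1 = 3*9 + 1 = 28, q_1 = 3*1 + 0 = 3.
  i=2: a_2=1, p_2 = 1*28 + 9 = 37, q_2 = 1*3 + 1 = 4.
  i=3: a_3=1, p_3 = 1*37 + 28 = 65, q_3 = 1*4 + 3 = 7.
  i=4: a_4=5, p_4 = 5*65 + 37 = 362, q_4 = 5*7 + 4 = 39.
q_4 = 39 > 19, so the last convergent with denominator <= 19 is p_3/q_3 = 65/7.
The closest fraction with denominator <= 19 is either p_3/q_3 or the intermediate fraction (k*p_3 + p_2)/(k*q_3 + q_2) with the largest k >= 1 whose denominator stays <= 19; these approach x as k grows, and every other convergent or intermediate fraction in range is farther away.
Largest k: floor((19 - q_2)/q_3) = floor((19 - 4)/7) = 2.
That gives (2*65 + 37)/(2*7 + 4) = 167/18.
Compare the errors: |x - 65/7| = |362*7 - 65*39|/(39*7) = 1/273, and |x - 167/18| = |362*18 - 167*39|/(39*18) = 3/702.
Cross-multiplying, 1*702 = 702 < 819 = 3*273, so 1/273 is smaller: the convergent 65/7 is closer to x than 167/18.

65/7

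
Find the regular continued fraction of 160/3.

Run the Euclidean algorithm on 160 and 3; the successive quotients are the partial quotients a_0, a_1, ... (each step inverts the fractional part left over by the previous one):
  160 = 53*3 + 1, so a_0 = 53.
  3 = 3*1 + 0, so a_1 = 3.
The remainder reaches 0 after 2 divisions, so the expansion has 2 partial quotients, read off in order.

[53; 3]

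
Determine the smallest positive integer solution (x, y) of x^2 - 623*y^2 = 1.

(x, y) = (624, 25)

First expand sqrt(623) as a continued fraction. With x_i = (sqrt(623) + m_i)/d_i and (m_0, d_0) = (0, 1): a_0 = floor(sqrt(623)) = 24, since 24^2 = 576 <= 623 < 625 = 25^2.
Iterate m_{i+1} = d_i*a_i - m_i, d_{i+1} = (623 - m_{i+1}^2)/d_i, a_{i+1} = floor((a_0 + m_{i+1})/d_{i+1}):
  m_1 = 1*24 - 0 = 24, d_1 = (623 - 24^2)/1 = 47/1 = 47, a_1 = floor((24 + 24)/47) = 1.
  m_2 = 47*1 - 24 = 23, d_2 = (623 - 23^2)/47 = 94/47 = 2, a_2 = floor((24 + 23)/2) = 23.
  m_3 = 2*23 - 23 = 23, d_3 = (623 - 23^2)/2 = 94/2 = 47, a_3 = floor((24 + 23)/47) = 1.
  m_4 = 47*1 - 23 = 24, d_4 = (623 - 24^2)/47 = 47/47 = 1, a_4 = floor((24 + 24)/1) = 48.
  m_5 = 1*48 - 24 = 24, d_5 = (623 - 24^2)/1 = 47/1 = 47: (m_5, d_5) = (m_1, d_1) = (24, 47), so from here the quotients repeat a_1, ..., a_4; the period length is 4.
So sqrt(623) = [24; (1, 23, 1, 48)] with period length k = 4.
k is even, so the fundamental solution of x^2 - 623y^2 = 1 is (p_{k-1}, q_{k-1}) = (p_3, q_3); compute convergents through index 3.
Convergents (p_i = a_i*p_{i-1} + p_{i-2}, q_i = a_i*q_{i-1} + q_{i-2} with p_{-2}=0, p_{-1}=1, q_{-2}=1, q_{-1}=0):
  i=0: a_0=24, p_0 = 24*1 + 0 = 24, q_0 = 24*0 + 1 = 1.
  i=1: a_1=1, p_1 = 1*24 + 1 = 25, q_1 = 1*1 + 0 = 1.
  i=2: a_2=23, p_2 = 23*25 + 24 = 599, q_2 = 23*1 + 1 = 24.
  i=3: a_3=1, p_3 = 1*599 + 25 = 624, q_3 = 1*24 + 1 = 25.
Check: 624^2 - 623*25^2 = 389376 - 389375 = 1, so (x, y) = (624, 25) solves the equation, and by the theorem it is the least positive solution.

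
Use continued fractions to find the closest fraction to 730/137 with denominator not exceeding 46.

245/46

Expand x = 730/137 as a continued fraction with the Euclidean algorithm:
  730 = 5*137 + 45, so a_0 = 5.
  137 = 3*45 + 2, so a_1 = 3.
  45 = 22*2 + 1, so a_2 = 22.
  2 = 2*1 + 0, so a_3 = 2.
so x = [5; 3, 22, 2].
Convergents (p_i = a_i*p_{i-1} + p_{i-2}, q_i = a_i*q_{i-1} + q_{i-2} with p_{-2}=0, p_{-1}=1, q_{-2}=1, q_{-1}=0), until the denominator exceeds 46:
  i=0: a_0=5, p_0 = 5*1 + 0 = 5, q_0 = 5*0 + 1 = 1.
  i=1: a_1=3, p_1 = 3*5 + 1 = 16, q_1 = 3*1 + 0 = 3.
  i=2: a_2=22, p_2 = 22*16 + 5 = 357, q_2 = 22*3 + 1 = 67.
q_2 = 67 > 46, so the last convergent with denominator <= 46 is p_1/q_1 = 16/3.
The closest fraction with denominator <= 46 is either p_1/q_1 or the intermediate fraction (k*p_1 + p_0)/(k*q_1 + q_0) with the largest k >= 1 whose denominator stays <= 46; these approach x as k grows, and every other convergent or intermediate fraction in range is farther away.
Largest k: floor((46 - q_0)/q_1) = floor((46 - 1)/3) = 15.
That gives (15*16 + 5)/(15*3 + 1) = 245/46.
Compare the errors: |x - 16/3| = |730*3 - 16*137|/(137*3) = 2/411, and |x - 245/46| = |730*46 - 245*137|/(137*46) = 15/6302.
Cross-multiplying, 15*411 = 6165 < 12604 = 2*6302, so 15/6302 is smaller: the intermediate fraction 245/46 is closer to x than 16/3.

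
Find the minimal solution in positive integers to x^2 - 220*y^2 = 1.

(x, y) = (89, 6)

First expand sqrt(220) as a continued fraction. With x_i = (sqrt(220) + m_i)/d_i and (m_0, d_0) = (0, 1): a_0 = floor(sqrt(220)) = 14, since 14^2 = 196 <= 220 < 225 = 15^2.
Iterate m_{i+1} = d_i*a_i - m_i, d_{i+1} = (220 - m_{i+1}^2)/d_i, a_{i+1} = floor((a_0 + m_{i+1})/d_{i+1}):
  m_1 = 1*14 - 0 = 14, d_1 = (220 - 14^2)/1 = 24/1 = 24, a_1 = floor((14 + 14)/24) = 1.
  m_2 = 24*1 - 14 = 10, d_2 = (220 - 10^2)/24 = 120/24 = 5, a_2 = floor((14 + 10)/5) = 4.
  m_3 = 5*4 - 10 = 10, d_3 = (220 - 10^2)/5 = 120/5 = 24, a_3 = floor((14 + 10)/24) = 1.
  m_4 = 24*1 - 10 = 14, d_4 = (220 - 14^2)/24 = 24/24 = 1, a_4 = floor((14 + 14)/1) = 28.
  m_5 = 1*28 - 14 = 14, d_5 = (220 - 14^2)/1 = 24/1 = 24: (m_5, d_5) = (m_1, d_1) = (14, 24), so from here the quotients repeat a_1, ..., a_4; the period length is 4.
So sqrt(220) = [14; (1, 4, 1, 28)] with period length k = 4.
k is even, so the fundamental solution of x^2 - 220y^2 = 1 is (p_{k-1}, q_{k-1}) = (p_3, q_3); compute convergents through index 3.
Convergents (p_i = a_i*p_{i-1} + p_{i-2}, q_i = a_i*q_{i-1} + q_{i-2} with p_{-2}=0, p_{-1}=1, q_{-2}=1, q_{-1}=0):
  i=0: a_0=14, p_0 = 14*1 + 0 = 14, q_0 = 14*0 + 1 = 1.
  i=1: a_1=1, p_1 = 1*14 + 1 = 15, q_1 = 1*1 + 0 = 1.
  i=2: a_2=4, p_2 = 4*15 + 14 = 74, q_2 = 4*1 + 1 = 5.
  i=3: a_3=1, p_3 = 1*74 + 15 = 89, q_3 = 1*5 + 1 = 6.
Check: 89^2 - 220*6^2 = 7921 - 7920 = 1, so (x, y) = (89, 6) solves the equation, and by the theorem it is the least positive solution.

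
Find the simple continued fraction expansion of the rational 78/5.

Run the Euclidean algorithm on 78 and 5; the successive quotients are the partial quotients a_0, a_1, ... (each step inverts the fractional part left over by the previous one):
  78 = 15*5 + 3, so a_0 = 15.
  5 = 1*3 + 2, so a_1 = 1.
  3 = 1*2 + 1, so a_2 = 1.
  2 = 2*1 + 0, so a_3 = 2.
The remainder reaches 0 after 4 divisions, so the expansion has 4 partial quotients, read off in order.

[15; 1, 1, 2]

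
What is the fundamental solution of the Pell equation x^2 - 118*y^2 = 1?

(x, y) = (306917, 28254)

First expand sqrt(118) as a continued fraction. With x_i = (sqrt(118) + m_i)/d_i and (m_0, d_0) = (0, 1): a_0 = floor(sqrt(118)) = 10, since 10^2 = 100 <= 118 < 121 = 11^2.
Iterate m_{i+1} = d_i*a_i - m_i, d_{i+1} = (118 - m_{i+1}^2)/d_i, a_{i+1} = floor((a_0 + m_{i+1})/d_{i+1}):
  m_1 = 1*10 - 0 = 10, d_1 = (118 - 10^2)/1 = 18/1 = 18, a_1 = floor((10 + 10)/18) = 1.
  m_2 = 18*1 - 10 = 8, d_2 = (118 - 8^2)/18 = 54/18 = 3, a_2 = floor((10 + 8)/3) = 6.
  m_3 = 3*6 - 8 = 10, d_3 = (118 - 10^2)/3 = 18/3 = 6, a_3 = floor((10 + 10)/6) = 3.
  m_4 = 6*3 - 10 = 8, d_4 = (118 - 8^2)/6 = 54/6 = 9, a_4 = floor((10 + 8)/9) = 2.
  m_5 = 9*2 - 8 = 10, d_5 = (118 - 10^2)/9 = 18/9 = 2, a_5 = floor((10 + 10)/2) = 10.
  m_6 = 2*10 - 10 = 10, d_6 = (118 - 10^2)/2 = 18/2 = 9, a_6 = floor((10 + 10)/9) = 2.
  m_7 = 9*2 - 10 = 8, d_7 = (118 - 8^2)/9 = 54/9 = 6, a_7 = floor((10 + 8)/6) = 3.
  m_8 = 6*3 - 8 = 10, d_8 = (118 - 10^2)/6 = 18/6 = 3, a_8 = floor((10 + 10)/3) = 6.
  m_9 = 3*6 - 10 = 8, d_9 = (118 - 8^2)/3 = 54/3 = 18, a_9 = floor((10 + 8)/18) = 1.
  m_10 = 18*1 - 8 = 10, d_10 = (118 - 10^2)/18 = 18/18 = 1, a_10 = floor((10 + 10)/1) = 20.
  m_11 = 1*20 - 10 = 10, d_11 = (118 - 10^2)/1 = 18/1 = 18: (m_11, d_11) = (m_1, d_1) = (10, 18), so from here the quotients repeat a_1, ..., a_10; the period length is 10.
So sqrt(118) = [10; (1, 6, 3, 2, 10, 2, 3, 6, 1, 20)] with period length k = 10.
k is even, so the fundamental solution of x^2 - 118y^2 = 1 is (p_{k-1}, q_{k-1}) = (p_9, q_9); compute convergents through index 9.
Convergents (p_i = a_i*p_{i-1} + p_{i-2}, q_i = a_i*q_{i-1} + q_{i-2} with p_{-2}=0, p_{-1}=1, q_{-2}=1, q_{-1}=0):
  i=0: a_0=10, p_0 = 10*1 + 0 = 10, q_0 = 10*0 + 1 = 1.
  i=1: a_1=1, p_1 = 1*10 + 1 = 11, q_1 = 1*1 + 0 = 1.
  i=2: a_2=6, p_2 = 6*11 + 10 = 76, q_2 = 6*1 + 1 = 7.
  i=3: a_3=3, p_3 = 3*76 + 11 = 239, q_3 = 3*7 + 1 = 22.
  i=4: a_4=2, p_4 = 2*239 + 76 = 554, q_4 = 2*22 + 7 = 51.
  i=5: a_5=10, p_5 = 10*554 + 239 = 5779, q_5 = 10*51 + 22 = 532.
  i=6: a_6=2, p_6 = 2*5779 + 554 = 12112, q_6 = 2*532 + 51 = 1115.
  i=7: a_7=3, p_7 = 3*12112 + 5779 = 42115, q_7 = 3*1115 + 532 = 3877.
  i=8: a_8=6, p_8 = 6*42115 + 12112 = 264802, q_8 = 6*3877 + 1115 = 24377.
  i=9: a_9=1, p_9 = 1*264802 + 42115 = 306917, q_9 = 1*24377 + 3877 = 28254.
Check: 306917^2 - 118*28254^2 = 94198044889 - 94198044888 = 1, so (x, y) = (306917, 28254) solves the equation, and by the theorem it is the least positive solution.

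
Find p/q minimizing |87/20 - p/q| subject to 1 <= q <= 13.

Expand x = 87/20 as a continued fraction with the Euclidean algorithm:
  87 = 4*20 + 7, so a_0 = 4.
  20 = 2*7 + 6, so a_1 = 2.
  7 = 1*6 + 1, so a_2 = 1.
  6 = 6*1 + 0, so a_3 = 6.
so x = [4; 2, 1, 6].
Convergents (p_i = a_i*p_{i-1} + p_{i-2}, q_i = a_i*q_{i-1} + q_{i-2} with p_{-2}=0, p_{-1}=1, q_{-2}=1, q_{-1}=0), until the denominator exceeds 13:
  i=0: a_0=4, p_0 = 4*1 + 0 = 4, q_0 = 4*0 + 1 = 1.
  i=1: a_1=2, p_1 = 2*4 + 1 = 9, q_1 = 2*1 + 0 = 2.
  i=2: a_2=1, p_2 = 1*9 + 4 = 13, q_2 = 1*2 + 1 = 3.
  i=3: a_3=6, p_3 = 6*13 + 9 = 87, q_3 = 6*3 + 2 = 20.
q_3 = 20 > 13, so the last convergent with denominator <= 13 is p_2/q_2 = 13/3.
The closest fraction with denominator <= 13 is either p_2/q_2 or the intermediate fraction (k*p_2 + p_1)/(k*q_2 + q_1) with the largest k >= 1 whose denominator stays <= 13; these approach x as k grows, and every other convergent or intermediate fraction in range is farther away.
Largest k: floor((13 - q_1)/q_2) = floor((13 - 2)/3) = 3.
That gives (3*13 + 9)/(3*3 + 2) = 48/11.
Compare the errors: |x - 13/3| = |87*3 - 13*20|/(20*3) = 1/60, and |x - 48/11| = |87*11 - 48*20|/(20*11) = 3/220.
Cross-multiplying, 3*60 = 180 < 220 = 1*220, so 3/220 is smaller: the intermediate fraction 48/11 is closer to x than 13/3.

48/11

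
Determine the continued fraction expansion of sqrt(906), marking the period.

Write x_i = (sqrt(906) + m_i)/d_i with (m_0, d_0) = (0, 1). a_0 = floor(sqrt(906)) = 30, since 30^2 = 900 <= 906 < 961 = 31^2.
Iterate m_{i+1} = d_i*a_i - m_i, d_{i+1} = (906 - m_{i+1}^2)/d_i, a_{i+1} = floor((a_0 + m_{i+1})/d_{i+1}):
  m_1 = 1*30 - 0 = 30, d_1 = (906 - 30^2)/1 = 6/1 = 6, a_1 = floor((30 + 30)/6) = 10.
  m_2 = 6*10 - 30 = 30, d_2 = (906 - 30^2)/6 = 6/6 = 1, a_2 = floor((30 + 30)/1) = 60.
  m_3 = 1*60 - 30 = 30, d_3 = (906 - 30^2)/1 = 6/1 = 6: (m_3, d_3) = (m_1, d_1) = (30, 6), so from here the quotients repeat a_1, a_2; the period length is 2.
Hence the expansion of sqrt(906) is a_0 = 30 followed by the repeating block 10, 60 (period 2).

[30; (10, 60)]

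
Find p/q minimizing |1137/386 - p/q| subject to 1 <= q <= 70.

162/55

Expand x = 1137/386 as a continued fraction with the Euclidean algorithm:
  1137 = 2*386 + 365, so a_0 = 2.
  386 = 1*365 + 21, so a_1 = 1.
  365 = 17*21 + 8, so a_2 = 17.
  21 = 2*8 + 5, so a_3 = 2.
  8 = 1*5 + 3, so a_4 = 1.
  5 = 1*3 + 2, so a_5 = 1.
  3 = 1*2 + 1, so a_6 = 1.
  2 = 2*1 + 0, so a_7 = 2.
so x = [2; 1, 17, 2, 1, 1, 1, 2].
Convergents (p_i = a_i*p_{i-1} + p_{i-2}, q_i = a_i*q_{i-1} + q_{i-2} with p_{-2}=0, p_{-1}=1, q_{-2}=1, q_{-1}=0), until the denominator exceeds 70:
  i=0: a_0=2, p_0 = 2*1 + 0 = 2, q_0 = 2*0 + 1 = 1.
  i=1: a_1=1, p_1 = 1*2 + 1 = 3, q_1 = 1*1 + 0 = 1.
  i=2: a_2=17, p_2 = 17*3 + 2 = 53, q_2 = 17*1 + 1 = 18.
  i=3: a_3=2, p_3 = 2*53 + 3 = 109, q_3 = 2*18 + 1 = 37.
  i=4: a_4=1, p_4 = 1*109 + 53 = 162, q_4 = 1*37 + 18 = 55.
  i=5: a_5=1, p_5 = 1*162 + 109 = 271, q_5 = 1*55 + 37 = 92.
q_5 = 92 > 70, so the last convergent with denominator <= 70 is p_4/q_4 = 162/55.
The closest fraction with denominator <= 70 is either p_4/q_4 or the intermediate fraction (k*p_4 + p_3)/(k*q_4 + q_3) with the largest k >= 1 whose denominator stays <= 70; these approach x as k grows, and every other convergent or intermediate fraction in range is farther away.
Largest k: floor((70 - q_3)/q_4) = floor((70 - 37)/55) = 0.
Since k = 0, no intermediate fraction beyond p_4/q_4 has denominator <= 70, so the convergent 162/55 is the closest (its error is |1137*55 - 162*386|/(386*55) = 3/21230).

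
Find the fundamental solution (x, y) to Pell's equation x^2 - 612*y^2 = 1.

(x, y) = (2177, 88)

First expand sqrt(612) as a continued fraction. With x_i = (sqrt(612) + m_i)/d_i and (m_0, d_0) = (0, 1): a_0 = floor(sqrt(612)) = 24, since 24^2 = 576 <= 612 < 625 = 25^2.
Iterate m_{i+1} = d_i*a_i - m_i, d_{i+1} = (612 - m_{i+1}^2)/d_i, a_{i+1} = floor((a_0 + m_{i+1})/d_{i+1}):
  m_1 = 1*24 - 0 = 24, d_1 = (612 - 24^2)/1 = 36/1 = 36, a_1 = floor((24 + 24)/36) = 1.
  m_2 = 36*1 - 24 = 12, d_2 = (612 - 12^2)/36 = 468/36 = 13, a_2 = floor((24 + 12)/13) = 2.
  m_3 = 13*2 - 12 = 14, d_3 = (612 - 14^2)/13 = 416/13 = 32, a_3 = floor((24 + 14)/32) = 1.
  m_4 = 32*1 - 14 = 18, d_4 = (612 - 18^2)/32 = 288/32 = 9, a_4 = floor((24 + 18)/9) = 4.
  m_5 = 9*4 - 18 = 18, d_5 = (612 - 18^2)/9 = 288/9 = 32, a_5 = floor((24 + 18)/32) = 1.
  m_6 = 32*1 - 18 = 14, d_6 = (612 - 14^2)/32 = 416/32 = 13, a_6 = floor((24 + 14)/13) = 2.
  m_7 = 13*2 - 14 = 12, d_7 = (612 - 12^2)/13 = 468/13 = 36, a_7 = floor((24 + 12)/36) = 1.
  m_8 = 36*1 - 12 = 24, d_8 = (612 - 24^2)/36 = 36/36 = 1, a_8 = floor((24 + 24)/1) = 48.
  m_9 = 1*48 - 24 = 24, d_9 = (612 - 24^2)/1 = 36/1 = 36: (m_9, d_9) = (m_1, d_1) = (24, 36), so from here the quotients repeat a_1, ..., a_8; the period length is 8.
So sqrt(612) = [24; (1, 2, 1, 4, 1, 2, 1, 48)] with period length k = 8.
k is even, so the fundamental solution of x^2 - 612y^2 = 1 is (p_{k-1}, q_{k-1}) = (p_7, q_7); compute convergents through index 7.
Convergents (p_i = a_i*p_{i-1} + p_{i-2}, q_i = a_i*q_{i-1} + q_{i-2} with p_{-2}=0, p_{-1}=1, q_{-2}=1, q_{-1}=0):
  i=0: a_0=24, p_0 = 24*1 + 0 = 24, q_0 = 24*0 + 1 = 1.
  i=1: a_1=1, p_1 = 1*24 + 1 = 25, q_1 = 1*1 + 0 = 1.
  i=2: a_2=2, p_2 = 2*25 + 24 = 74, q_2 = 2*1 + 1 = 3.
  i=3: a_3=1, p_3 = 1*74 + 25 = 99, q_3 = 1*3 + 1 = 4.
  i=4: a_4=4, p_4 = 4*99 + 74 = 470, q_4 = 4*4 + 3 = 19.
  i=5: a_5=1, p_5 = 1*470 + 99 = 569, q_5 = 1*19 + 4 = 23.
  i=6: a_6=2, p_6 = 2*569 + 470 = 1608, q_6 = 2*23 + 19 = 65.
  i=7: a_7=1, p_7 = 1*1608 + 569 = 2177, q_7 = 1*65 + 23 = 88.
Check: 2177^2 - 612*88^2 = 4739329 - 4739328 = 1, so (x, y) = (2177, 88) solves the equation, and by the theorem it is the least positive solution.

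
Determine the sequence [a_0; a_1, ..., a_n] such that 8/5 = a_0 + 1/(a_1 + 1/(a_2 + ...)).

[1; 1, 1, 2]

Run the Euclidean algorithm on 8 and 5; the successive quotients are the partial quotients a_0, a_1, ... (each step inverts the fractional part left over by the previous one):
  8 = 1*5 + 3, so a_0 = 1.
  5 = 1*3 + 2, so a_1 = 1.
  3 = 1*2 + 1, so a_2 = 1.
  2 = 2*1 + 0, so a_3 = 2.
The remainder reaches 0 after 4 divisions, so the expansion has 4 partial quotients, read off in order.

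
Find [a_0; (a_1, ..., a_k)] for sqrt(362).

Write x_i = (sqrt(362) + m_i)/d_i with (m_0, d_0) = (0, 1). a_0 = floor(sqrt(362)) = 19, since 19^2 = 361 <= 362 < 400 = 20^2.
Iterate m_{i+1} = d_i*a_i - m_i, d_{i+1} = (362 - m_{i+1}^2)/d_i, a_{i+1} = floor((a_0 + m_{i+1})/d_{i+1}):
  m_1 = 1*19 - 0 = 19, d_1 = (362 - 19^2)/1 = 1/1 = 1, a_1 = floor((19 + 19)/1) = 38.
  m_2 = 1*38 - 19 = 19, d_2 = (362 - 19^2)/1 = 1/1 = 1: (m_2, d_2) = (m_1, d_1) = (19, 1), so from here the quotient a_1 repeats; the period length is 1.
Hence the expansion of sqrt(362) is a_0 = 19 followed by the repeating block 38 (period 1).

[19; (38)]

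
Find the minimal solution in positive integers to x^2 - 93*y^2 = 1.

First expand sqrt(93) as a continued fraction. With x_i = (sqrt(93) + m_i)/d_i and (m_0, d_0) = (0, 1): a_0 = floor(sqrt(93)) = 9, since 9^2 = 81 <= 93 < 100 = 10^2.
Iterate m_{i+1} = d_i*a_i - m_i, d_{i+1} = (93 - m_{i+1}^2)/d_i, a_{i+1} = floor((a_0 + m_{i+1})/d_{i+1}):
  m_1 = 1*9 - 0 = 9, d_1 = (93 - 9^2)/1 = 12/1 = 12, a_1 = floor((9 + 9)/12) = 1.
  m_2 = 12*1 - 9 = 3, d_2 = (93 - 3^2)/12 = 84/12 = 7, a_2 = floor((9 + 3)/7) = 1.
  m_3 = 7*1 - 3 = 4, d_3 = (93 - 4^2)/7 = 77/7 = 11, a_3 = floor((9 + 4)/11) = 1.
  m_4 = 11*1 - 4 = 7, d_4 = (93 - 7^2)/11 = 44/11 = 4, a_4 = floor((9 + 7)/4) = 4.
  m_5 = 4*4 - 7 = 9, d_5 = (93 - 9^2)/4 = 12/4 = 3, a_5 = floor((9 + 9)/3) = 6.
  m_6 = 3*6 - 9 = 9, d_6 = (93 - 9^2)/3 = 12/3 = 4, a_6 = floor((9 + 9)/4) = 4.
  m_7 = 4*4 - 9 = 7, d_7 = (93 - 7^2)/4 = 44/4 = 11, a_7 = floor((9 + 7)/11) = 1.
  m_8 = 11*1 - 7 = 4, d_8 = (93 - 4^2)/11 = 77/11 = 7, a_8 = floor((9 + 4)/7) = 1.
  m_9 = 7*1 - 4 = 3, d_9 = (93 - 3^2)/7 = 84/7 = 12, a_9 = floor((9 + 3)/12) = 1.
  m_10 = 12*1 - 3 = 9, d_10 = (93 - 9^2)/12 = 12/12 = 1, a_10 = floor((9 + 9)/1) = 18.
  m_11 = 1*18 - 9 = 9, d_11 = (93 - 9^2)/1 = 12/1 = 12: (m_11, d_11) = (m_1, d_1) = (9, 12), so from here the quotients repeat a_1, ..., a_10; the period length is 10.
So sqrt(93) = [9; (1, 1, 1, 4, 6, 4, 1, 1, 1, 18)] with period length k = 10.
k is even, so the fundamental solution of x^2 - 93y^2 = 1 is (p_{k-1}, q_{k-1}) = (p_9, q_9); compute convergents through index 9.
Convergents (p_i = a_i*p_{i-1} + p_{i-2}, q_i = a_i*q_{i-1} + q_{i-2} with p_{-2}=0, p_{-1}=1, q_{-2}=1, q_{-1}=0):
  i=0: a_0=9, p_0 = 9*1 + 0 = 9, q_0 = 9*0 + 1 = 1.
  i=1: a_1=1, p_1 = 1*9 + 1 = 10, q_1 = 1*1 + 0 = 1.
  i=2: a_2=1, p_2 = 1*10 + 9 = 19, q_2 = 1*1 + 1 = 2.
  i=3: a_3=1, p_3 = 1*19 + 10 = 29, q_3 = 1*2 + 1 = 3.
  i=4: a_4=4, p_4 = 4*29 + 19 = 135, q_4 = 4*3 + 2 = 14.
  i=5: a_5=6, p_5 = 6*135 + 29 = 839, q_5 = 6*14 + 3 = 87.
  i=6: a_6=4, p_6 = 4*839 + 135 = 3491, q_6 = 4*87 + 14 = 362.
  i=7: a_7=1, p_7 = 1*3491 + 839 = 4330, q_7 = 1*362 + 87 = 449.
  i=8: a_8=1, p_8 = 1*4330 + 3491 = 7821, q_8 = 1*449 + 362 = 811.
  i=9: a_9=1, p_9 = 1*7821 + 4330 = 12151, q_9 = 1*811 + 449 = 1260.
Check: 12151^2 - 93*1260^2 = 147646801 - 147646800 = 1, so (x, y) = (12151, 1260) solves the equation, and by the theorem it is the least positive solution.

(x, y) = (12151, 1260)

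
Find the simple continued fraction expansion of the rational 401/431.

[0; 1, 13, 2, 1, 2, 1, 2]

Run the Euclidean algorithm on 401 and 431; the successive quotients are the partial quotients a_0, a_1, ... (each step inverts the fractional part left over by the previous one):
  401 = 0*431 + 401, so a_0 = 0.
  431 = 1*401 + 30, so a_1 = 1.
  401 = 13*30 + 11, so a_2 = 13.
  30 = 2*11 + 8, so a_3 = 2.
  11 = 1*8 + 3, so a_4 = 1.
  8 = 2*3 + 2, so a_5 = 2.
  3 = 1*2 + 1, so a_6 = 1.
  2 = 2*1 + 0, so a_7 = 2.
The remainder reaches 0 after 8 divisions, so the expansion has 8 partial quotients, read off in order.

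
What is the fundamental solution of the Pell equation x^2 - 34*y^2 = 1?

(x, y) = (35, 6)

First expand sqrt(34) as a continued fraction. With x_i = (sqrt(34) + m_i)/d_i and (m_0, d_0) = (0, 1): a_0 = floor(sqrt(34)) = 5, since 5^2 = 25 <= 34 < 36 = 6^2.
Iterate m_{i+1} = d_i*a_i - m_i, d_{i+1} = (34 - m_{i+1}^2)/d_i, a_{i+1} = floor((a_0 + m_{i+1})/d_{i+1}):
  m_1 = 1*5 - 0 = 5, d_1 = (34 - 5^2)/1 = 9/1 = 9, a_1 = floor((5 + 5)/9) = 1.
  m_2 = 9*1 - 5 = 4, d_2 = (34 - 4^2)/9 = 18/9 = 2, a_2 = floor((5 + 4)/2) = 4.
  m_3 = 2*4 - 4 = 4, d_3 = (34 - 4^2)/2 = 18/2 = 9, a_3 = floor((5 + 4)/9) = 1.
  m_4 = 9*1 - 4 = 5, d_4 = (34 - 5^2)/9 = 9/9 = 1, a_4 = floor((5 + 5)/1) = 10.
  m_5 = 1*10 - 5 = 5, d_5 = (34 - 5^2)/1 = 9/1 = 9: (m_5, d_5) = (m_1, d_1) = (5, 9), so from here the quotients repeat a_1, ..., a_4; the period length is 4.
So sqrt(34) = [5; (1, 4, 1, 10)] with period length k = 4.
k is even, so the fundamental solution of x^2 - 34y^2 = 1 is (p_{k-1}, q_{k-1}) = (p_3, q_3); compute convergents through index 3.
Convergents (p_i = a_i*p_{i-1} + p_{i-2}, q_i = a_i*q_{i-1} + q_{i-2} with p_{-2}=0, p_{-1}=1, q_{-2}=1, q_{-1}=0):
  i=0: a_0=5, p_0 = 5*1 + 0 = 5, q_0 = 5*0 + 1 = 1.
  i=1: a_1=1, p_1 = 1*5 + 1 = 6, q_1 = 1*1 + 0 = 1.
  i=2: a_2=4, p_2 = 4*6 + 5 = 29, q_2 = 4*1 + 1 = 5.
  i=3: a_3=1, p_3 = 1*29 + 6 = 35, q_3 = 1*5 + 1 = 6.
Check: 35^2 - 34*6^2 = 1225 - 1224 = 1, so (x, y) = (35, 6) solves the equation, and by the theorem it is the least positive solution.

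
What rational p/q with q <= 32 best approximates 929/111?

159/19

Expand x = 929/111 as a continued fraction with the Euclidean algorithm:
  929 = 8*111 + 41, so a_0 = 8.
  111 = 2*41 + 29, so a_1 = 2.
  41 = 1*29 + 12, so a_2 = 1.
  29 = 2*12 + 5, so a_3 = 2.
  12 = 2*5 + 2, so a_4 = 2.
  5 = 2*2 + 1, so a_5 = 2.
  2 = 2*1 + 0, so a_6 = 2.
so x = [8; 2, 1, 2, 2, 2, 2].
Convergents (p_i = a_i*p_{i-1} + p_{i-2}, q_i = a_i*q_{i-1} + q_{i-2} with p_{-2}=0, p_{-1}=1, q_{-2}=1, q_{-1}=0), until the denominator exceeds 32:
  i=0: a_0=8, p_0 = 8*1 + 0 = 8, q_0 = 8*0 + 1 = 1.
  i=1: a_1=2, p_1 = 2*8 + 1 = 17, q_1 = 2*1 + 0 = 2.
  i=2: a_2=1, p_2 = 1*17 + 8 = 25, q_2 = 1*2 + 1 = 3.
  i=3: a_3=2, p_3 = 2*25 + 17 = 67, q_3 = 2*3 + 2 = 8.
  i=4: a_4=2, p_4 = 2*67 + 25 = 159, q_4 = 2*8 + 3 = 19.
  i=5: a_5=2, p_5 = 2*159 + 67 = 385, q_5 = 2*19 + 8 = 46.
q_5 = 46 > 32, so the last convergent with denominator <= 32 is p_4/q_4 = 159/19.
The closest fraction with denominator <= 32 is either p_4/q_4 or the intermediate fraction (k*p_4 + p_3)/(k*q_4 + q_3) with the largest k >= 1 whose denominator stays <= 32; these approach x as k grows, and every other convergent or intermediate fraction in range is farther away.
Largest k: floor((32 - q_3)/q_4) = floor((32 - 8)/19) = 1.
That gives (1*159 + 67)/(1*19 + 8) = 226/27.
Compare the errors: |x - 159/19| = |929*19 - 159*111|/(111*19) = 2/2109, and |x - 226/27| = |929*27 - 226*111|/(111*27) = 3/2997.
Cross-multiplying, 2*2997 = 5994 < 6327 = 3*2109, so 2/2109 is smaller: the convergent 159/19 is closer to x than 226/27.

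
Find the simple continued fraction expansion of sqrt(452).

[21; (3, 1, 5, 3, 10, 3, 5, 1, 3, 42)]

Write x_i = (sqrt(452) + m_i)/d_i with (m_0, d_0) = (0, 1). a_0 = floor(sqrt(452)) = 21, since 21^2 = 441 <= 452 < 484 = 22^2.
Iterate m_{i+1} = d_i*a_i - m_i, d_{i+1} = (452 - m_{i+1}^2)/d_i, a_{i+1} = floor((a_0 + m_{i+1})/d_{i+1}):
  m_1 = 1*21 - 0 = 21, d_1 = (452 - 21^2)/1 = 11/1 = 11, a_1 = floor((21 + 21)/11) = 3.
  m_2 = 11*3 - 21 = 12, d_2 = (452 - 12^2)/11 = 308/11 = 28, a_2 = floor((21 + 12)/28) = 1.
  m_3 = 28*1 - 12 = 16, d_3 = (452 - 16^2)/28 = 196/28 = 7, a_3 = floor((21 + 16)/7) = 5.
  m_4 = 7*5 - 16 = 19, d_4 = (452 - 19^2)/7 = 91/7 = 13, a_4 = floor((21 + 19)/13) = 3.
  m_5 = 13*3 - 19 = 20, d_5 = (452 - 20^2)/13 = 52/13 = 4, a_5 = floor((21 + 20)/4) = 10.
  m_6 = 4*10 - 20 = 20, d_6 = (452 - 20^2)/4 = 52/4 = 13, a_6 = floor((21 + 20)/13) = 3.
  m_7 = 13*3 - 20 = 19, d_7 = (452 - 19^2)/13 = 91/13 = 7, a_7 = floor((21 + 19)/7) = 5.
  m_8 = 7*5 - 19 = 16, d_8 = (452 - 16^2)/7 = 196/7 = 28, a_8 = floor((21 + 16)/28) = 1.
  m_9 = 28*1 - 16 = 12, d_9 = (452 - 12^2)/28 = 308/28 = 11, a_9 = floor((21 + 12)/11) = 3.
  m_10 = 11*3 - 12 = 21, d_10 = (452 - 21^2)/11 = 11/11 = 1, a_10 = floor((21 + 21)/1) = 42.
  m_11 = 1*42 - 21 = 21, d_11 = (452 - 21^2)/1 = 11/1 = 11: (m_11, d_11) = (m_1, d_1) = (21, 11), so from here the quotients repeat a_1, ..., a_10; the period length is 10.
Hence the expansion of sqrt(452) is a_0 = 21 followed by the repeating block 3, 1, 5, 3, 10, 3, 5, 1, 3, 42 (period 10).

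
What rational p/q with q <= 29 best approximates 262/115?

41/18

Expand x = 262/115 as a continued fraction with the Euclidean algorithm:
  262 = 2*115 + 32, so a_0 = 2.
  115 = 3*32 + 19, so a_1 = 3.
  32 = 1*19 + 13, so a_2 = 1.
  19 = 1*13 + 6, so a_3 = 1.
  13 = 2*6 + 1, so a_4 = 2.
  6 = 6*1 + 0, so a_5 = 6.
so x = [2; 3, 1, 1, 2, 6].
Convergents (p_i = a_i*p_{i-1} + p_{i-2}, q_i = a_i*q_{i-1} + q_{i-2} with p_{-2}=0, p_{-1}=1, q_{-2}=1, q_{-1}=0), until the denominator exceeds 29:
  i=0: a_0=2, p_0 = 2*1 + 0 = 2, q_0 = 2*0 + 1 = 1.
  i=1: a_1=3, p_1 = 3*2 + 1 = 7, q_1 = 3*1 + 0 = 3.
  i=2: a_2=1, p_2 = 1*7 + 2 = 9, q_2 = 1*3 + 1 = 4.
  i=3: a_3=1, p_3 = 1*9 + 7 = 16, q_3 = 1*4 + 3 = 7.
  i=4: a_4=2, p_4 = 2*16 + 9 = 41, q_4 = 2*7 + 4 = 18.
  i=5: a_5=6, p_5 = 6*41 + 16 = 262, q_5 = 6*18 + 7 = 115.
q_5 = 115 > 29, so the last convergent with denominator <= 29 is p_4/q_4 = 41/18.
The closest fraction with denominator <= 29 is either p_4/q_4 or the intermediate fraction (k*p_4 + p_3)/(k*q_4 + q_3) with the largest k >= 1 whose denominator stays <= 29; these approach x as k grows, and every other convergent or intermediate fraction in range is farther away.
Largest k: floor((29 - q_3)/q_4) = floor((29 - 7)/18) = 1.
That gives (1*41 + 16)/(1*18 + 7) = 57/25.
Compare the errors: |x - 41/18| = |262*18 - 41*115|/(115*18) = 1/2070, and |x - 57/25| = |262*25 - 57*115|/(115*25) = 5/2875.
Cross-multiplying, 1*2875 = 2875 < 10350 = 5*2070, so 1/2070 is smaller: the convergent 41/18 is closer to x than 57/25.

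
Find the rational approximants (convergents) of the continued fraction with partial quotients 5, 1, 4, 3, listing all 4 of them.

Using the convergent recurrence p_i = a_i*p_{i-1} + p_{i-2}, q_i = a_i*q_{i-1} + q_{i-2} with p_{-2}=0, p_{-1}=1, q_{-2}=1, q_{-1}=0:
  i=0: a_0=5, p_0 = 5*1 + 0 = 5, q_0 = 5*0 + 1 = 1.
  i=1: a_1=1, p_1 = 1*5 + 1 = 6, q_1 = 1*1 + 0 = 1.
  i=2: a_2=4, p_2 = 4*6 + 5 = 29, q_2 = 4*1 + 1 = 5.
  i=3: a_3=3, p_3 = 3*29 + 6 = 93, q_3 = 3*5 + 1 = 16.

5/1, 6/1, 29/5, 93/16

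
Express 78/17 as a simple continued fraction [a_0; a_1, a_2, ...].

[4; 1, 1, 2, 3]

Run the Euclidean algorithm on 78 and 17; the successive quotients are the partial quotients a_0, a_1, ... (each step inverts the fractional part left over by the previous one):
  78 = 4*17 + 10, so a_0 = 4.
  17 = 1*10 + 7, so a_1 = 1.
  10 = 1*7 + 3, so a_2 = 1.
  7 = 2*3 + 1, so a_3 = 2.
  3 = 3*1 + 0, so a_4 = 3.
The remainder reaches 0 after 5 divisions, so the expansion has 5 partial quotients, read off in order.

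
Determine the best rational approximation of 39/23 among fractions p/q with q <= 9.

12/7

Expand x = 39/23 as a continued fraction with the Euclidean algorithm:
  39 = 1*23 + 16, so a_0 = 1.
  23 = 1*16 + 7, so a_1 = 1.
  16 = 2*7 + 2, so a_2 = 2.
  7 = 3*2 + 1, so a_3 = 3.
  2 = 2*1 + 0, so a_4 = 2.
so x = [1; 1, 2, 3, 2].
Convergents (p_i = a_i*p_{i-1} + p_{i-2}, q_i = a_i*q_{i-1} + q_{i-2} with p_{-2}=0, p_{-1}=1, q_{-2}=1, q_{-1}=0), until the denominator exceeds 9:
  i=0: a_0=1, p_0 = 1*1 + 0 = 1, q_0 = 1*0 + 1 = 1.
  i=1: a_1=1, p_1 = 1*1 + 1 = 2, q_1 = 1*1 + 0 = 1.
  i=2: a_2=2, p_2 = 2*2 + 1 = 5, q_2 = 2*1 + 1 = 3.
  i=3: a_3=3, p_3 = 3*5 + 2 = 17, q_3 = 3*3 + 1 = 10.
q_3 = 10 > 9, so the last convergent with denominator <= 9 is p_2/q_2 = 5/3.
The closest fraction with denominator <= 9 is either p_2/q_2 or the intermediate fraction (k*p_2 + p_1)/(k*q_2 + q_1) with the largest k >= 1 whose denominator stays <= 9; these approach x as k grows, and every other convergent or intermediate fraction in range is farther away.
Largest k: floor((9 - q_1)/q_2) = floor((9 - 1)/3) = 2.
That gives (2*5 + 2)/(2*3 + 1) = 12/7.
Compare the errors: |x - 5/3| = |39*3 - 5*23|/(23*3) = 2/69, and |x - 12/7| = |39*7 - 12*23|/(23*7) = 3/161.
Cross-multiplying, 3*69 = 207 < 322 = 2*161, so 3/161 is smaller: the intermediate fraction 12/7 is closer to x than 5/3.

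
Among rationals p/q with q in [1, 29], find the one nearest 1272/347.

11/3

Expand x = 1272/347 as a continued fraction with the Euclidean algorithm:
  1272 = 3*347 + 231, so a_0 = 3.
  347 = 1*231 + 116, so a_1 = 1.
  231 = 1*116 + 115, so a_2 = 1.
  116 = 1*115 + 1, so a_3 = 1.
  115 = 115*1 + 0, so a_4 = 115.
so x = [3; 1, 1, 1, 115].
Convergents (p_i = a_i*p_{i-1} + p_{i-2}, q_i = a_i*q_{i-1} + q_{i-2} with p_{-2}=0, p_{-1}=1, q_{-2}=1, q_{-1}=0), until the denominator exceeds 29:
  i=0: a_0=3, p_0 = 3*1 + 0 = 3, q_0 = 3*0 + 1 = 1.
  i=1: a_1=1, p_1 = 1*3 + 1 = 4, q_1 = 1*1 + 0 = 1.
  i=2: a_2=1, p_2 = 1*4 + 3 = 7, q_2 = 1*1 + 1 = 2.
  i=3: a_3=1, p_3 = 1*7 + 4 = 11, q_3 = 1*2 + 1 = 3.
  i=4: a_4=115, p_4 = 115*11 + 7 = 1272, q_4 = 115*3 + 2 = 347.
q_4 = 347 > 29, so the last convergent with denominator <= 29 is p_3/q_3 = 11/3.
The closest fraction with denominator <= 29 is either p_3/q_3 or the intermediate fraction (k*p_3 + p_2)/(k*q_3 + q_2) with the largest k >= 1 whose denominator stays <= 29; these approach x as k grows, and every other convergent or intermediate fraction in range is farther away.
Largest k: floor((29 - q_2)/q_3) = floor((29 - 2)/3) = 9.
That gives (9*11 + 7)/(9*3 + 2) = 106/29.
Compare the errors: |x - 11/3| = |1272*3 - 11*347|/(347*3) = 1/1041, and |x - 106/29| = |1272*29 - 106*347|/(347*29) = 106/10063.
Cross-multiplying, 1*10063 = 10063 < 110346 = 106*1041, so 1/1041 is smaller: the convergent 11/3 is closer to x than 106/29.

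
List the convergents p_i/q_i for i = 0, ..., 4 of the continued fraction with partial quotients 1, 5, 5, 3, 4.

1/1, 6/5, 31/26, 99/83, 427/358

Using the convergent recurrence p_i = a_i*p_{i-1} + p_{i-2}, q_i = a_i*q_{i-1} + q_{i-2} with p_{-2}=0, p_{-1}=1, q_{-2}=1, q_{-1}=0:
  i=0: a_0=1, p_0 = 1*1 + 0 = 1, q_0 = 1*0 + 1 = 1.
  i=1: a_1=5, p_1 = 5*1 + 1 = 6, q_1 = 5*1 + 0 = 5.
  i=2: a_2=5, p_2 = 5*6 + 1 = 31, q_2 = 5*5 + 1 = 26.
  i=3: a_3=3, p_3 = 3*31 + 6 = 99, q_3 = 3*26 + 5 = 83.
  i=4: a_4=4, p_4 = 4*99 + 31 = 427, q_4 = 4*83 + 26 = 358.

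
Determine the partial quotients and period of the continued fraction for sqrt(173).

Write x_i = (sqrt(173) + m_i)/d_i with (m_0, d_0) = (0, 1). a_0 = floor(sqrt(173)) = 13, since 13^2 = 169 <= 173 < 196 = 14^2.
Iterate m_{i+1} = d_i*a_i - m_i, d_{i+1} = (173 - m_{i+1}^2)/d_i, a_{i+1} = floor((a_0 + m_{i+1})/d_{i+1}):
  m_1 = 1*13 - 0 = 13, d_1 = (173 - 13^2)/1 = 4/1 = 4, a_1 = floor((13 + 13)/4) = 6.
  m_2 = 4*6 - 13 = 11, d_2 = (173 - 11^2)/4 = 52/4 = 13, a_2 = floor((13 + 11)/13) = 1.
  m_3 = 13*1 - 11 = 2, d_3 = (173 - 2^2)/13 = 169/13 = 13, a_3 = floor((13 + 2)/13) = 1.
  m_4 = 13*1 - 2 = 11, d_4 = (173 - 11^2)/13 = 52/13 = 4, a_4 = floor((13 + 11)/4) = 6.
  m_5 = 4*6 - 11 = 13, d_5 = (173 - 13^2)/4 = 4/4 = 1, a_5 = floor((13 + 13)/1) = 26.
  m_6 = 1*26 - 13 = 13, d_6 = (173 - 13^2)/1 = 4/1 = 4: (m_6, d_6) = (m_1, d_1) = (13, 4), so from here the quotients repeat a_1, ..., a_5; the period length is 5.
Hence the expansion of sqrt(173) is a_0 = 13 followed by the repeating block 6, 1, 1, 6, 26 (period 5).

[13; (6, 1, 1, 6, 26)]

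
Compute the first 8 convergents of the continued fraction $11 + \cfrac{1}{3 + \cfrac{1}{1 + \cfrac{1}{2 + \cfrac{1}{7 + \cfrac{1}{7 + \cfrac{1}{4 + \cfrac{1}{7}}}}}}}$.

11/1, 34/3, 45/4, 124/11, 913/81, 6515/578, 26973/2393, 195326/17329

Using the convergent recurrence p_i = a_i*p_{i-1} + p_{i-2}, q_i = a_i*q_{i-1} + q_{i-2} with p_{-2}=0, p_{-1}=1, q_{-2}=1, q_{-1}=0:
  i=0: a_0=11, p_0 = 11*1 + 0 = 11, q_0 = 11*0 + 1 = 1.
  i=1: a_1=3, p_1 = 3*11 + 1 = 34, q_1 = 3*1 + 0 = 3.
  i=2: a_2=1, p_2 = 1*34 + 11 = 45, q_2 = 1*3 + 1 = 4.
  i=3: a_3=2, p_3 = 2*45 + 34 = 124, q_3 = 2*4 + 3 = 11.
  i=4: a_4=7, p_4 = 7*124 + 45 = 913, q_4 = 7*11 + 4 = 81.
  i=5: a_5=7, p_5 = 7*913 + 124 = 6515, q_5 = 7*81 + 11 = 578.
  i=6: a_6=4, p_6 = 4*6515 + 913 = 26973, q_6 = 4*578 + 81 = 2393.
  i=7: a_7=7, p_7 = 7*26973 + 6515 = 195326, q_7 = 7*2393 + 578 = 17329.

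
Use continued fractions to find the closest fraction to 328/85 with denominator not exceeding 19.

27/7

Expand x = 328/85 as a continued fraction with the Euclidean algorithm:
  328 = 3*85 + 73, so a_0 = 3.
  85 = 1*73 + 12, so a_1 = 1.
  73 = 6*12 + 1, so a_2 = 6.
  12 = 12*1 + 0, so a_3 = 12.
so x = [3; 1, 6, 12].
Convergents (p_i = a_i*p_{i-1} + p_{i-2}, q_i = a_i*q_{i-1} + q_{i-2} with p_{-2}=0, p_{-1}=1, q_{-2}=1, q_{-1}=0), until the denominator exceeds 19:
  i=0: a_0=3, p_0 = 3*1 + 0 = 3, q_0 = 3*0 + 1 = 1.
  i=1: a_1=1, p_1 = 1*3 + 1 = 4, q_1 = 1*1 + 0 = 1.
  i=2: a_2=6, p_2 = 6*4 + 3 = 27, q_2 = 6*1 + 1 = 7.
  i=3: a_3=12, p_3 = 12*27 + 4 = 328, q_3 = 12*7 + 1 = 85.
q_3 = 85 > 19, so the last convergent with denominator <= 19 is p_2/q_2 = 27/7.
The closest fraction with denominator <= 19 is either p_2/q_2 or the intermediate fraction (k*p_2 + p_1)/(k*q_2 + q_1) with the largest k >= 1 whose denominator stays <= 19; these approach x as k grows, and every other convergent or intermediate fraction in range is farther away.
Largest k: floor((19 - q_1)/q_2) = floor((19 - 1)/7) = 2.
That gives (2*27 + 4)/(2*7 + 1) = 58/15.
Compare the errors: |x - 27/7| = |328*7 - 27*85|/(85*7) = 1/595, and |x - 58/15| = |328*15 - 58*85|/(85*15) = 10/1275.
Cross-multiplying, 1*1275 = 1275 < 5950 = 10*595, so 1/595 is smaller: the convergent 27/7 is closer to x than 58/15.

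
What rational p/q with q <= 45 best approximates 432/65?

113/17

Expand x = 432/65 as a continued fraction with the Euclidean algorithm:
  432 = 6*65 + 42, so a_0 = 6.
  65 = 1*42 + 23, so a_1 = 1.
  42 = 1*23 + 19, so a_2 = 1.
  23 = 1*19 + 4, so a_3 = 1.
  19 = 4*4 + 3, so a_4 = 4.
  4 = 1*3 + 1, so a_5 = 1.
  3 = 3*1 + 0, so a_6 = 3.
so x = [6; 1, 1, 1, 4, 1, 3].
Convergents (p_i = a_i*p_{i-1} + p_{i-2}, q_i = a_i*q_{i-1} + q_{i-2} with p_{-2}=0, p_{-1}=1, q_{-2}=1, q_{-1}=0), until the denominator exceeds 45:
  i=0: a_0=6, p_0 = 6*1 + 0 = 6, q_0 = 6*0 + 1 = 1.
  i=1: a_1=1, p_1 = 1*6 + 1 = 7, q_1 = 1*1 + 0 = 1.
  i=2: a_2=1, p_2 = 1*7 + 6 = 13, q_2 = 1*1 + 1 = 2.
  i=3: a_3=1, p_3 = 1*13 + 7 = 20, q_3 = 1*2 + 1 = 3.
  i=4: a_4=4, p_4 = 4*20 + 13 = 93, q_4 = 4*3 + 2 = 14.
  i=5: a_5=1, p_5 = 1*93 + 20 = 113, q_5 = 1*14 + 3 = 17.
  i=6: a_6=3, p_6 = 3*113 + 93 = 432, q_6 = 3*17 + 14 = 65.
q_6 = 65 > 45, so the last convergent with denominator <= 45 is p_5/q_5 = 113/17.
The closest fraction with denominator <= 45 is either p_5/q_5 or the intermediate fraction (k*p_5 + p_4)/(k*q_5 + q_4) with the largest k >= 1 whose denominator stays <= 45; these approach x as k grows, and every other convergent or intermediate fraction in range is farther away.
Largest k: floor((45 - q_4)/q_5) = floor((45 - 14)/17) = 1.
That gives (1*113 + 93)/(1*17 + 14) = 206/31.
Compare the errors: |x - 113/17| = |432*17 - 113*65|/(65*17) = 1/1105, and |x - 206/31| = |432*31 - 206*65|/(65*31) = 2/2015.
Cross-multiplying, 1*2015 = 2015 < 2210 = 2*1105, so 1/1105 is smaller: the convergent 113/17 is closer to x than 206/31.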